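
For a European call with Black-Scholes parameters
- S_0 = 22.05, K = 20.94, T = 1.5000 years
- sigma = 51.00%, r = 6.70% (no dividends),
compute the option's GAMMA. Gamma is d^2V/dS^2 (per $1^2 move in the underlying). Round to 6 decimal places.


Answer: Gamma = 0.024819

Derivation:
d1 = 0.5559003245; d2 = -0.0687195599
phi(d1) = 0.3418267946; exp(-qT) = 1.0000000000; exp(-rT) = 0.9043851124
Gamma = exp(-qT) * phi(d1) / (S * sigma * sqrt(T)) = 1.0000000000 * 0.3418267946 / (22.0500 * 0.5100 * 1.2247448714) = 0.024819


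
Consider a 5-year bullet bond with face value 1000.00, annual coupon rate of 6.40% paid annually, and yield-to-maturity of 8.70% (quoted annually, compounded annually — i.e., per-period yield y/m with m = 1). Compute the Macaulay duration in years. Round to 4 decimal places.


Coupon per period c = face * coupon_rate / m = 64.000000
Periods per year m = 1; per-period yield y/m = 0.087000
Number of cashflows N = 5
Cashflows (t years, CF_t, discount factor 1/(1+y/m)^(m*t), PV):
  t = 1.0000: CF_t = 64.000000, DF = 0.919963, PV = 58.877645
  t = 2.0000: CF_t = 64.000000, DF = 0.846332, PV = 54.165267
  t = 3.0000: CF_t = 64.000000, DF = 0.778595, PV = 49.830052
  t = 4.0000: CF_t = 64.000000, DF = 0.716278, PV = 45.841814
  t = 5.0000: CF_t = 1064.000000, DF = 0.658950, PV = 701.122505
Price P = sum_t PV_t = 909.837283
Macaulay numerator sum_t t * PV_t:
  t * PV_t at t = 1.0000: 58.877645
  t * PV_t at t = 2.0000: 108.330533
  t * PV_t at t = 3.0000: 149.490156
  t * PV_t at t = 4.0000: 183.367257
  t * PV_t at t = 5.0000: 3505.612525
Macaulay duration D = (sum_t t * PV_t) / P = 4005.678117 / 909.837283 = 4.402631

Answer: Macaulay duration = 4.4026 years


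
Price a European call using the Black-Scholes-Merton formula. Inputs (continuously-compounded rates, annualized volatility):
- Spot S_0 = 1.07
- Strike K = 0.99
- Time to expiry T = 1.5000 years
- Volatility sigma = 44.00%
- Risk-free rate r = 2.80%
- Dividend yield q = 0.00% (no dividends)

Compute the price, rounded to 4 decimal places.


Answer: Price = 0.2800

Derivation:
d1 = (ln(S/K) + (r - q + 0.5*sigma^2) * T) / (sigma * sqrt(T)) = 0.49158473
d2 = d1 - sigma * sqrt(T) = -0.04730302
exp(-rT) = 0.95886978; exp(-qT) = 1.00000000
C = S_0 * exp(-qT) * N(d1) - K * exp(-rT) * N(d2)
N(d1) = 0.68849353; N(d2) = 0.48113586
C = 1.0700 * 1.00000000 * 0.68849353 - 0.9900 * 0.95886978 * 0.48113586 = 0.2800


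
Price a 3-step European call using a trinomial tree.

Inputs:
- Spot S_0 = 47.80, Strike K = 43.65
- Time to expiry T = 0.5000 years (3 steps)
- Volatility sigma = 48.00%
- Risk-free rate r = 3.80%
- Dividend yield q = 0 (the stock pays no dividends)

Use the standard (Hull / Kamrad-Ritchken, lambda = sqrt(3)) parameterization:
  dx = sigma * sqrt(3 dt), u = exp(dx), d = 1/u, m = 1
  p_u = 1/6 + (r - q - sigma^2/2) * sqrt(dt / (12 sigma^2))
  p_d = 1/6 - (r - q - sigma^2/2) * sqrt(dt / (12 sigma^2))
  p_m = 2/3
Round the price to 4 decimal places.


dt = T/N = 0.166667; dx = sigma*sqrt(3*dt) = 0.339411
u = exp(dx) = 1.404121; d = 1/u = 0.712189
p_u = 0.147712, p_m = 0.666667, p_d = 0.185621
Discount per step: exp(-r*dt) = 0.993687
Stock lattice S(k, j) with j the centered position index:
  k=0: S(0,+0) = 47.8000
  k=1: S(1,-1) = 34.0427; S(1,+0) = 47.8000; S(1,+1) = 67.1170
  k=2: S(2,-2) = 24.2448; S(2,-1) = 34.0427; S(2,+0) = 47.8000; S(2,+1) = 67.1170; S(2,+2) = 94.2403
  k=3: S(3,-3) = 17.2669; S(3,-2) = 24.2448; S(3,-1) = 34.0427; S(3,+0) = 47.8000; S(3,+1) = 67.1170; S(3,+2) = 94.2403; S(3,+3) = 132.3248
Terminal payoffs V(N, j) = max(S_T - K, 0):
  V(3,-3) = 0.000000; V(3,-2) = 0.000000; V(3,-1) = 0.000000; V(3,+0) = 4.150000; V(3,+1) = 23.466968; V(3,+2) = 50.590323; V(3,+3) = 88.674787
Backward induction: V(k, j) = exp(-r*dt) * [p_u * V(k+1, j+1) + p_m * V(k+1, j) + p_d * V(k+1, j-1)]
  V(2,-2) = exp(-r*dt) * [p_u*0.000000 + p_m*0.000000 + p_d*0.000000] = 0.000000
  V(2,-1) = exp(-r*dt) * [p_u*4.150000 + p_m*0.000000 + p_d*0.000000] = 0.609136
  V(2,+0) = exp(-r*dt) * [p_u*23.466968 + p_m*4.150000 + p_d*0.000000] = 6.193675
  V(2,+1) = exp(-r*dt) * [p_u*50.590323 + p_m*23.466968 + p_d*4.150000] = 23.736974
  V(2,+2) = exp(-r*dt) * [p_u*88.674787 + p_m*50.590323 + p_d*23.466968] = 50.858077
  V(1,-1) = exp(-r*dt) * [p_u*6.193675 + p_m*0.609136 + p_d*0.000000] = 1.312633
  V(1,+0) = exp(-r*dt) * [p_u*23.736974 + p_m*6.193675 + p_d*0.609136] = 7.699509
  V(1,+1) = exp(-r*dt) * [p_u*50.858077 + p_m*23.736974 + p_d*6.193675] = 24.332096
  V(0,+0) = exp(-r*dt) * [p_u*24.332096 + p_m*7.699509 + p_d*1.312633] = 8.914172

Answer: Price = V(0,0) = 8.9142


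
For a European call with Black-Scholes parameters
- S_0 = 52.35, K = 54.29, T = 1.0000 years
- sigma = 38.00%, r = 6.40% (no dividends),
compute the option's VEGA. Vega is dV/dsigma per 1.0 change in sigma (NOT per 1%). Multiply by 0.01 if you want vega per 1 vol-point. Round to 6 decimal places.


d1 = 0.2626628668; d2 = -0.1173371332
phi(d1) = 0.3854150690; exp(-qT) = 1.0000000000; exp(-rT) = 0.9380049995
Vega = S * exp(-qT) * phi(d1) * sqrt(T) = 52.3500 * 1.0000000000 * 0.3854150690 * 1.0000000000 = 20.176479

Answer: Vega = 20.176479


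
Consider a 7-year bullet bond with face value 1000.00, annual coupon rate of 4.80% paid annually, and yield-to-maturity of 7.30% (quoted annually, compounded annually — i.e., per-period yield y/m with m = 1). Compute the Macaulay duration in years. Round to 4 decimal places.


Answer: Macaulay duration = 6.0309 years

Derivation:
Coupon per period c = face * coupon_rate / m = 48.000000
Periods per year m = 1; per-period yield y/m = 0.073000
Number of cashflows N = 7
Cashflows (t years, CF_t, discount factor 1/(1+y/m)^(m*t), PV):
  t = 1.0000: CF_t = 48.000000, DF = 0.931966, PV = 44.734390
  t = 2.0000: CF_t = 48.000000, DF = 0.868561, PV = 41.690950
  t = 3.0000: CF_t = 48.000000, DF = 0.809470, PV = 38.854567
  t = 4.0000: CF_t = 48.000000, DF = 0.754399, PV = 36.211153
  t = 5.0000: CF_t = 48.000000, DF = 0.703075, PV = 33.747579
  t = 6.0000: CF_t = 48.000000, DF = 0.655242, PV = 31.451612
  t = 7.0000: CF_t = 1048.000000, DF = 0.610663, PV = 639.975324
Price P = sum_t PV_t = 866.665574
Macaulay numerator sum_t t * PV_t:
  t * PV_t at t = 1.0000: 44.734390
  t * PV_t at t = 2.0000: 83.381900
  t * PV_t at t = 3.0000: 116.563700
  t * PV_t at t = 4.0000: 144.844611
  t * PV_t at t = 5.0000: 168.737897
  t * PV_t at t = 6.0000: 188.709670
  t * PV_t at t = 7.0000: 4479.827268
Macaulay duration D = (sum_t t * PV_t) / P = 5226.799436 / 866.665574 = 6.030930


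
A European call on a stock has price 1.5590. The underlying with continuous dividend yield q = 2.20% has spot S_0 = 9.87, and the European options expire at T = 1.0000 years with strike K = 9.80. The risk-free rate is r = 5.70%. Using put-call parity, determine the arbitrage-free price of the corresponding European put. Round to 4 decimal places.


Put-call parity: C - P = S_0 * exp(-qT) - K * exp(-rT).
S_0 * exp(-qT) = 9.8700 * 0.97824024 = 9.65523112
K * exp(-rT) = 9.8000 * 0.94459407 = 9.25702188
P = C - S*exp(-qT) + K*exp(-rT)
P = 1.5590 - 9.65523112 + 9.25702188 = 1.1608

Answer: Put price = 1.1608


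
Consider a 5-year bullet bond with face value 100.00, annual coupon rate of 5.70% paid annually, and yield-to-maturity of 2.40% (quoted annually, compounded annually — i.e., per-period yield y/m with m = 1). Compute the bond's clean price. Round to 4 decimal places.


Answer: Price = 115.3755

Derivation:
Coupon per period c = face * coupon_rate / m = 5.700000
Periods per year m = 1; per-period yield y/m = 0.024000
Number of cashflows N = 5
Cashflows (t years, CF_t, discount factor 1/(1+y/m)^(m*t), PV):
  t = 1.0000: CF_t = 5.700000, DF = 0.976562, PV = 5.566406
  t = 2.0000: CF_t = 5.700000, DF = 0.953674, PV = 5.435944
  t = 3.0000: CF_t = 5.700000, DF = 0.931323, PV = 5.308539
  t = 4.0000: CF_t = 5.700000, DF = 0.909495, PV = 5.184120
  t = 5.0000: CF_t = 105.700000, DF = 0.888178, PV = 93.880459
Price P = sum_t PV_t = 115.375467


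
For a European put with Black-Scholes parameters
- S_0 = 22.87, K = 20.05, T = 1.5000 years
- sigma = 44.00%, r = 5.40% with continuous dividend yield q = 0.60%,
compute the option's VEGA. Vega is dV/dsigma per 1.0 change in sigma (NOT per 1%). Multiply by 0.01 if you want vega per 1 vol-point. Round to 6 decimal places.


Answer: Vega = 8.981363

Derivation:
d1 = 0.6472532704; d2 = 0.1083655270
phi(d1) = 0.3235482807; exp(-qT) = 0.9910403788; exp(-rT) = 0.9221936914
Vega = S * exp(-qT) * phi(d1) * sqrt(T) = 22.8700 * 0.9910403788 * 0.3235482807 * 1.2247448714 = 8.981363


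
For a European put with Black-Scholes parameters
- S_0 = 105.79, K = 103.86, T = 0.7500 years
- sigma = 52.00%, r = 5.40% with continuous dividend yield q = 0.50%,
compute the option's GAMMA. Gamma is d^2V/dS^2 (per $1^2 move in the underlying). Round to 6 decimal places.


d1 = 0.3476584785; d2 = -0.1026747315
phi(d1) = 0.3755469651; exp(-qT) = 0.9962570225; exp(-rT) = 0.9603091645
Gamma = exp(-qT) * phi(d1) / (S * sigma * sqrt(T)) = 0.9962570225 * 0.3755469651 / (105.7900 * 0.5200 * 0.8660254038) = 0.007853

Answer: Gamma = 0.007853


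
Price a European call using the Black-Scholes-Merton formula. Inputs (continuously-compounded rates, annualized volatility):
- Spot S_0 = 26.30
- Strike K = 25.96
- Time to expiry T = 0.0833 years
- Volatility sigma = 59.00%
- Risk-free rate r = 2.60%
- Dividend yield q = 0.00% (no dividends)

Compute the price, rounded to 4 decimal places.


d1 = (ln(S/K) + (r - q + 0.5*sigma^2) * T) / (sigma * sqrt(T)) = 0.17427455
d2 = d1 - sigma * sqrt(T) = 0.00399028
exp(-rT) = 0.99783654; exp(-qT) = 1.00000000
C = S_0 * exp(-qT) * N(d1) - K * exp(-rT) * N(d2)
N(d1) = 0.56917515; N(d2) = 0.50159189
C = 26.3000 * 1.00000000 * 0.56917515 - 25.9600 * 0.99783654 * 0.50159189 = 1.9762

Answer: Price = 1.9762


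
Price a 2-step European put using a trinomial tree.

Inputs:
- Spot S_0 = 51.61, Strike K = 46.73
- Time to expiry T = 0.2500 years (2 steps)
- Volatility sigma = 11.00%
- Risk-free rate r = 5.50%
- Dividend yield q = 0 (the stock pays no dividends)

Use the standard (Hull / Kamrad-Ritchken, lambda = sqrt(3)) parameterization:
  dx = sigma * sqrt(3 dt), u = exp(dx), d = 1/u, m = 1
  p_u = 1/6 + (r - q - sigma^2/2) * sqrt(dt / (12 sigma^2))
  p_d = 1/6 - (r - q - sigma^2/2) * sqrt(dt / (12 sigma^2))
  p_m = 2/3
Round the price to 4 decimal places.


Answer: Price = V(0,0) = 0.0236

Derivation:
dt = T/N = 0.125000; dx = sigma*sqrt(3*dt) = 0.067361
u = exp(dx) = 1.069682; d = 1/u = 0.934858
p_u = 0.212084, p_m = 0.666667, p_d = 0.121249
Discount per step: exp(-r*dt) = 0.993149
Stock lattice S(k, j) with j the centered position index:
  k=0: S(0,+0) = 51.6100
  k=1: S(1,-1) = 48.2480; S(1,+0) = 51.6100; S(1,+1) = 55.2063
  k=2: S(2,-2) = 45.1050; S(2,-1) = 48.2480; S(2,+0) = 51.6100; S(2,+1) = 55.2063; S(2,+2) = 59.0531
Terminal payoffs V(N, j) = max(K - S_T, 0):
  V(2,-2) = 1.624981; V(2,-1) = 0.000000; V(2,+0) = 0.000000; V(2,+1) = 0.000000; V(2,+2) = 0.000000
Backward induction: V(k, j) = exp(-r*dt) * [p_u * V(k+1, j+1) + p_m * V(k+1, j) + p_d * V(k+1, j-1)]
  V(1,-1) = exp(-r*dt) * [p_u*0.000000 + p_m*0.000000 + p_d*1.624981] = 0.195678
  V(1,+0) = exp(-r*dt) * [p_u*0.000000 + p_m*0.000000 + p_d*0.000000] = 0.000000
  V(1,+1) = exp(-r*dt) * [p_u*0.000000 + p_m*0.000000 + p_d*0.000000] = 0.000000
  V(0,+0) = exp(-r*dt) * [p_u*0.000000 + p_m*0.000000 + p_d*0.195678] = 0.023563


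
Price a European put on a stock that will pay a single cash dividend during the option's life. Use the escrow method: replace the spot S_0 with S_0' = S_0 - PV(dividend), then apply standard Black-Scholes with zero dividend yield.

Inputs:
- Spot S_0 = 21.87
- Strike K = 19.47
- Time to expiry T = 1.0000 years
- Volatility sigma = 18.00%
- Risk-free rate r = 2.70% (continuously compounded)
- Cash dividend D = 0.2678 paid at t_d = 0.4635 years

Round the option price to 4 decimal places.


PV(D) = D * exp(-r * t_d) = 0.2678 * 0.98756348 = 0.26446950
S_0' = S_0 - PV(D) = 21.8700 - 0.26446950 = 21.60553050
d1 = (ln(S_0'/K) + (r + sigma^2/2)*T) / (sigma*sqrt(T)) = 0.81819169
d2 = d1 - sigma*sqrt(T) = 0.63819169
exp(-rT) = 0.97336124
N(-d1) = 0.20662387; N(-d2) = 0.26167445
P = K * exp(-rT) * N(-d2) - S_0' * N(-d1) = 19.4700 * 0.97336124 * 0.26167445 - 21.60553050 * 0.20662387 = 0.4949

Answer: Price = 0.4949


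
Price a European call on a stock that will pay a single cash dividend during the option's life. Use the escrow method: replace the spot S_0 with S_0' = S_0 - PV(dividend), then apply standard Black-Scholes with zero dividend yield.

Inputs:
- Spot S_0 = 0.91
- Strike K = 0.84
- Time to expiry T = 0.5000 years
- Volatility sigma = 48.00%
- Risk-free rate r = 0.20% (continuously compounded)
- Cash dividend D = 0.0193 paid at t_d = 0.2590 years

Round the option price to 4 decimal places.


PV(D) = D * exp(-r * t_d) = 0.0193 * 0.99948213 = 0.01929001
S_0' = S_0 - PV(D) = 0.9100 - 0.01929001 = 0.89070999
d1 = (ln(S_0'/K) + (r + sigma^2/2)*T) / (sigma*sqrt(T)) = 0.34535390
d2 = d1 - sigma*sqrt(T) = 0.00594264
exp(-rT) = 0.99900050
N(d1) = 0.63508583; N(d2) = 0.50237076
C = S_0' * N(d1) - K * exp(-rT) * N(d2) = 0.89070999 * 0.63508583 - 0.8400 * 0.99900050 * 0.50237076 = 0.1441

Answer: Price = 0.1441


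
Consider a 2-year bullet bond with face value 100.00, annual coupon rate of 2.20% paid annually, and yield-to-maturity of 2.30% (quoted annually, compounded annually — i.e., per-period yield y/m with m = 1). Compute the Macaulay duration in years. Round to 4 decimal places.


Coupon per period c = face * coupon_rate / m = 2.200000
Periods per year m = 1; per-period yield y/m = 0.023000
Number of cashflows N = 2
Cashflows (t years, CF_t, discount factor 1/(1+y/m)^(m*t), PV):
  t = 1.0000: CF_t = 2.200000, DF = 0.977517, PV = 2.150538
  t = 2.0000: CF_t = 102.200000, DF = 0.955540, PV = 97.656157
Price P = sum_t PV_t = 99.806694
Macaulay numerator sum_t t * PV_t:
  t * PV_t at t = 1.0000: 2.150538
  t * PV_t at t = 2.0000: 195.312313
Macaulay duration D = (sum_t t * PV_t) / P = 197.462851 / 99.806694 = 1.978453

Answer: Macaulay duration = 1.9785 years


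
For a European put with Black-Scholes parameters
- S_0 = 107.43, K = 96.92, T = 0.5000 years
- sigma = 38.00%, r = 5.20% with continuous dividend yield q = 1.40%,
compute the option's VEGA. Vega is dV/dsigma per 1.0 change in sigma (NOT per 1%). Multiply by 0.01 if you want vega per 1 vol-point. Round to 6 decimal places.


Answer: Vega = 25.313281

Derivation:
d1 = 0.5882145047; d2 = 0.3195139279
phi(d1) = 0.3355659784; exp(-qT) = 0.9930244429; exp(-rT) = 0.9743350896
Vega = S * exp(-qT) * phi(d1) * sqrt(T) = 107.4300 * 0.9930244429 * 0.3355659784 * 0.7071067812 = 25.313281


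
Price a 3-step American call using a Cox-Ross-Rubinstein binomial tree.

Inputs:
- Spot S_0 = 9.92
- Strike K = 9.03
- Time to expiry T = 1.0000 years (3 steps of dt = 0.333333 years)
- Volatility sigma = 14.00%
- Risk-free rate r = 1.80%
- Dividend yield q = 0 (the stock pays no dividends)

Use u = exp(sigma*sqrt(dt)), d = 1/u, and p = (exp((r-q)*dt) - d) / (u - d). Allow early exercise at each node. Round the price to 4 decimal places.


Answer: Price = V(0,0) = 1.1890

Derivation:
dt = T/N = 0.333333
u = exp(sigma*sqrt(dt)) = 1.084186; d = 1/u = 0.922351
p = (exp((r-q)*dt) - d) / (u - d) = 0.516990
Discount per step: exp(-r*dt) = 0.994018
Stock lattice S(k, i) with i counting down-moves:
  k=0: S(0,0) = 9.9200
  k=1: S(1,0) = 10.7551; S(1,1) = 9.1497
  k=2: S(2,0) = 11.6605; S(2,1) = 9.9200; S(2,2) = 8.4393
  k=3: S(3,0) = 12.6422; S(3,1) = 10.7551; S(3,2) = 9.1497; S(3,3) = 7.7840
Terminal payoffs V(N, i) = max(S_T - K, 0):
  V(3,0) = 3.612195; V(3,1) = 1.725120; V(3,2) = 0.119726; V(3,3) = 0.000000
Backward induction: V(k, i) = exp(-r*dt) * [p * V(k+1, i) + (1-p) * V(k+1, i+1)]; then take max(V_cont, immediate exercise) for American.
  V(2,0) = exp(-r*dt) * [p*3.612195 + (1-p)*1.725120] = 2.684564; exercise = 2.630546; V(2,0) = max -> 2.684564
  V(2,1) = exp(-r*dt) * [p*1.725120 + (1-p)*0.119726] = 0.944018; exercise = 0.890000; V(2,1) = max -> 0.944018
  V(2,2) = exp(-r*dt) * [p*0.119726 + (1-p)*0.000000] = 0.061527; exercise = 0.000000; V(2,2) = max -> 0.061527
  V(1,0) = exp(-r*dt) * [p*2.684564 + (1-p)*0.944018] = 1.832833; exercise = 1.725120; V(1,0) = max -> 1.832833
  V(1,1) = exp(-r*dt) * [p*0.944018 + (1-p)*0.061527] = 0.514669; exercise = 0.119726; V(1,1) = max -> 0.514669
  V(0,0) = exp(-r*dt) * [p*1.832833 + (1-p)*0.514669] = 1.188991; exercise = 0.890000; V(0,0) = max -> 1.188991


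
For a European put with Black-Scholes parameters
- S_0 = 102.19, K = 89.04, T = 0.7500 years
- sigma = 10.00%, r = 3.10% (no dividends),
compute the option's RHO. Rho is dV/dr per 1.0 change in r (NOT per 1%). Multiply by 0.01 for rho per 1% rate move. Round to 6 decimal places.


d1 = 1.9023474131; d2 = 1.8157448727
phi(d1) = 0.0653236343; exp(-qT) = 1.0000000000; exp(-rT) = 0.9770181987
N(-d2) = 0.0347047586
Rho = -K*T*exp(-rT)*N(-d2) = -89.0400 * 0.7500 * 0.9770181987 * 0.0347047586 = -2.264322

Answer: Rho = -2.264322


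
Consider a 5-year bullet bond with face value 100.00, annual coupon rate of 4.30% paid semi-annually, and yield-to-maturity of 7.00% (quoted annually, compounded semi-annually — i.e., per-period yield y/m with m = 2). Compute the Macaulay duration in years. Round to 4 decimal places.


Coupon per period c = face * coupon_rate / m = 2.150000
Periods per year m = 2; per-period yield y/m = 0.035000
Number of cashflows N = 10
Cashflows (t years, CF_t, discount factor 1/(1+y/m)^(m*t), PV):
  t = 0.5000: CF_t = 2.150000, DF = 0.966184, PV = 2.077295
  t = 1.0000: CF_t = 2.150000, DF = 0.933511, PV = 2.007048
  t = 1.5000: CF_t = 2.150000, DF = 0.901943, PV = 1.939177
  t = 2.0000: CF_t = 2.150000, DF = 0.871442, PV = 1.873601
  t = 2.5000: CF_t = 2.150000, DF = 0.841973, PV = 1.810242
  t = 3.0000: CF_t = 2.150000, DF = 0.813501, PV = 1.749026
  t = 3.5000: CF_t = 2.150000, DF = 0.785991, PV = 1.689881
  t = 4.0000: CF_t = 2.150000, DF = 0.759412, PV = 1.632735
  t = 4.5000: CF_t = 2.150000, DF = 0.733731, PV = 1.577522
  t = 5.0000: CF_t = 102.150000, DF = 0.708919, PV = 72.416057
Price P = sum_t PV_t = 88.772583
Macaulay numerator sum_t t * PV_t:
  t * PV_t at t = 0.5000: 1.038647
  t * PV_t at t = 1.0000: 2.007048
  t * PV_t at t = 1.5000: 2.908765
  t * PV_t at t = 2.0000: 3.747202
  t * PV_t at t = 2.5000: 4.525606
  t * PV_t at t = 3.0000: 5.247079
  t * PV_t at t = 3.5000: 5.914582
  t * PV_t at t = 4.0000: 6.530939
  t * PV_t at t = 4.5000: 7.098847
  t * PV_t at t = 5.0000: 362.080284
Macaulay duration D = (sum_t t * PV_t) / P = 401.099000 / 88.772583 = 4.518276

Answer: Macaulay duration = 4.5183 years


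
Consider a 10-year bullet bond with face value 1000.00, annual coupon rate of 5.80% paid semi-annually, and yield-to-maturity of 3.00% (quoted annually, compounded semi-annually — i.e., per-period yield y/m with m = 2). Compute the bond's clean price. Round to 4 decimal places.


Answer: Price = 1240.3609

Derivation:
Coupon per period c = face * coupon_rate / m = 29.000000
Periods per year m = 2; per-period yield y/m = 0.015000
Number of cashflows N = 20
Cashflows (t years, CF_t, discount factor 1/(1+y/m)^(m*t), PV):
  t = 0.5000: CF_t = 29.000000, DF = 0.985222, PV = 28.571429
  t = 1.0000: CF_t = 29.000000, DF = 0.970662, PV = 28.149191
  t = 1.5000: CF_t = 29.000000, DF = 0.956317, PV = 27.733193
  t = 2.0000: CF_t = 29.000000, DF = 0.942184, PV = 27.323343
  t = 2.5000: CF_t = 29.000000, DF = 0.928260, PV = 26.919549
  t = 3.0000: CF_t = 29.000000, DF = 0.914542, PV = 26.521724
  t = 3.5000: CF_t = 29.000000, DF = 0.901027, PV = 26.129777
  t = 4.0000: CF_t = 29.000000, DF = 0.887711, PV = 25.743623
  t = 4.5000: CF_t = 29.000000, DF = 0.874592, PV = 25.363175
  t = 5.0000: CF_t = 29.000000, DF = 0.861667, PV = 24.988350
  t = 5.5000: CF_t = 29.000000, DF = 0.848933, PV = 24.619064
  t = 6.0000: CF_t = 29.000000, DF = 0.836387, PV = 24.255235
  t = 6.5000: CF_t = 29.000000, DF = 0.824027, PV = 23.896783
  t = 7.0000: CF_t = 29.000000, DF = 0.811849, PV = 23.543629
  t = 7.5000: CF_t = 29.000000, DF = 0.799852, PV = 23.195694
  t = 8.0000: CF_t = 29.000000, DF = 0.788031, PV = 22.852900
  t = 8.5000: CF_t = 29.000000, DF = 0.776385, PV = 22.515173
  t = 9.0000: CF_t = 29.000000, DF = 0.764912, PV = 22.182436
  t = 9.5000: CF_t = 29.000000, DF = 0.753607, PV = 21.854617
  t = 10.0000: CF_t = 1029.000000, DF = 0.742470, PV = 764.002060
Price P = sum_t PV_t = 1240.360943


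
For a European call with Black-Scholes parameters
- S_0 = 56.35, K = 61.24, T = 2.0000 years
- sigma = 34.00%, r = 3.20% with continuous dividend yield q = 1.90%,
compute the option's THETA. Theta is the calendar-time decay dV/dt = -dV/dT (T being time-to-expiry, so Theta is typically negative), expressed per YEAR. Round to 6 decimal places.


d1 = 0.1214178663; d2 = -0.3594147449
phi(d1) = 0.3960124288; exp(-qT) = 0.9627129409; exp(-rT) = 0.9380049995
Theta = -S*exp(-qT)*phi(d1)*sigma/(2*sqrt(T)) - r*K*exp(-rT)*N(d2) + q*S*exp(-qT)*N(d1)
N(d1) = 0.5483199668; N(d2) = 0.3596424229; sqrt(T) = 1.4142135624
Term 1 = -56.3500 * 0.9627129409 * 0.3960124288 * 0.3400 / (2 * 1.4142135624) = -2.5824592069
Term 2 = -0.0320 * 61.2400 * 0.9380049995 * 0.3596424229 = -0.6610909750
Term 3 = 0.0190 * 56.3500 * 0.9627129409 * 0.5483199668 = 0.5651690773
Theta = -2.5824592069 + (-0.6610909750) + (0.5651690773) = -2.678381

Answer: Theta = -2.678381


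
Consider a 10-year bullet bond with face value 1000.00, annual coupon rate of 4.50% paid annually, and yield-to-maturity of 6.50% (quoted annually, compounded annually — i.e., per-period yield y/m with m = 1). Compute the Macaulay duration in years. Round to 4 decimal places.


Answer: Macaulay duration = 8.1048 years

Derivation:
Coupon per period c = face * coupon_rate / m = 45.000000
Periods per year m = 1; per-period yield y/m = 0.065000
Number of cashflows N = 10
Cashflows (t years, CF_t, discount factor 1/(1+y/m)^(m*t), PV):
  t = 1.0000: CF_t = 45.000000, DF = 0.938967, PV = 42.253521
  t = 2.0000: CF_t = 45.000000, DF = 0.881659, PV = 39.674668
  t = 3.0000: CF_t = 45.000000, DF = 0.827849, PV = 37.253209
  t = 4.0000: CF_t = 45.000000, DF = 0.777323, PV = 34.979539
  t = 5.0000: CF_t = 45.000000, DF = 0.729881, PV = 32.844638
  t = 6.0000: CF_t = 45.000000, DF = 0.685334, PV = 30.840035
  t = 7.0000: CF_t = 45.000000, DF = 0.643506, PV = 28.957780
  t = 8.0000: CF_t = 45.000000, DF = 0.604231, PV = 27.190403
  t = 9.0000: CF_t = 45.000000, DF = 0.567353, PV = 25.530895
  t = 10.0000: CF_t = 1045.000000, DF = 0.532726, PV = 556.698707
Price P = sum_t PV_t = 856.223396
Macaulay numerator sum_t t * PV_t:
  t * PV_t at t = 1.0000: 42.253521
  t * PV_t at t = 2.0000: 79.349335
  t * PV_t at t = 3.0000: 111.759627
  t * PV_t at t = 4.0000: 139.918156
  t * PV_t at t = 5.0000: 164.223188
  t * PV_t at t = 6.0000: 185.040212
  t * PV_t at t = 7.0000: 202.704458
  t * PV_t at t = 8.0000: 217.523228
  t * PV_t at t = 9.0000: 229.778057
  t * PV_t at t = 10.0000: 5566.987071
Macaulay duration D = (sum_t t * PV_t) / P = 6939.536854 / 856.223396 = 8.104820


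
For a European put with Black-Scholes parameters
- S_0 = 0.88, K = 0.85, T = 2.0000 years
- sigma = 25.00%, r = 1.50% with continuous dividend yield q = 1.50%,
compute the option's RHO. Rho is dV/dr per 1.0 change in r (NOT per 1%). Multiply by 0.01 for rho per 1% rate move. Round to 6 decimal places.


d1 = 0.2748822683; d2 = -0.0786711222
phi(d1) = 0.3841513498; exp(-qT) = 0.9704455335; exp(-rT) = 0.9704455335
N(-d2) = 0.5313528923
Rho = -K*T*exp(-rT)*N(-d2) = -0.8500 * 2.0000 * 0.9704455335 * 0.5313528923 = -0.876603

Answer: Rho = -0.876603


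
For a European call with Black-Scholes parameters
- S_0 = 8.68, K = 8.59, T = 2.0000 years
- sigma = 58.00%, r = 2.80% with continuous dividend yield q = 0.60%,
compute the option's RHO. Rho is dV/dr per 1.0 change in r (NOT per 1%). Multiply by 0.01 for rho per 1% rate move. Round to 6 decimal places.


Answer: Rho = 5.937456

Derivation:
d1 = 0.4764714602; d2 = -0.3437724059
phi(d1) = 0.3561329868; exp(-qT) = 0.9880717129; exp(-rT) = 0.9455391359
N(d2) = 0.3655087269
Rho = K*T*exp(-rT)*N(d2) = 8.5900 * 2.0000 * 0.9455391359 * 0.3655087269 = 5.937456


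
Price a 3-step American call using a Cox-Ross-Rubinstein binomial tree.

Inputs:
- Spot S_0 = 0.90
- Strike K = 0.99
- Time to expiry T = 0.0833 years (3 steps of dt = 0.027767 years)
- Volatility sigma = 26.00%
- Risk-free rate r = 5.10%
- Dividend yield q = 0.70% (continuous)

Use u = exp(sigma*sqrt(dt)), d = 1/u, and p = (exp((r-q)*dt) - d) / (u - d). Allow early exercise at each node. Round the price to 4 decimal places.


dt = T/N = 0.027767
u = exp(sigma*sqrt(dt)) = 1.044277; d = 1/u = 0.957600
p = (exp((r-q)*dt) - d) / (u - d) = 0.503274
Discount per step: exp(-r*dt) = 0.998585
Stock lattice S(k, i) with i counting down-moves:
  k=0: S(0,0) = 0.9000
  k=1: S(1,0) = 0.9398; S(1,1) = 0.8618
  k=2: S(2,0) = 0.9815; S(2,1) = 0.9000; S(2,2) = 0.8253
  k=3: S(3,0) = 1.0249; S(3,1) = 0.9398; S(3,2) = 0.8618; S(3,3) = 0.7903
Terminal payoffs V(N, i) = max(S_T - K, 0):
  V(3,0) = 0.034919; V(3,1) = 0.000000; V(3,2) = 0.000000; V(3,3) = 0.000000
Backward induction: V(k, i) = exp(-r*dt) * [p * V(k+1, i) + (1-p) * V(k+1, i+1)]; then take max(V_cont, immediate exercise) for American.
  V(2,0) = exp(-r*dt) * [p*0.034919 + (1-p)*0.000000] = 0.017549; exercise = 0.000000; V(2,0) = max -> 0.017549
  V(2,1) = exp(-r*dt) * [p*0.000000 + (1-p)*0.000000] = 0.000000; exercise = 0.000000; V(2,1) = max -> 0.000000
  V(2,2) = exp(-r*dt) * [p*0.000000 + (1-p)*0.000000] = 0.000000; exercise = 0.000000; V(2,2) = max -> 0.000000
  V(1,0) = exp(-r*dt) * [p*0.017549 + (1-p)*0.000000] = 0.008819; exercise = 0.000000; V(1,0) = max -> 0.008819
  V(1,1) = exp(-r*dt) * [p*0.000000 + (1-p)*0.000000] = 0.000000; exercise = 0.000000; V(1,1) = max -> 0.000000
  V(0,0) = exp(-r*dt) * [p*0.008819 + (1-p)*0.000000] = 0.004432; exercise = 0.000000; V(0,0) = max -> 0.004432

Answer: Price = V(0,0) = 0.0044


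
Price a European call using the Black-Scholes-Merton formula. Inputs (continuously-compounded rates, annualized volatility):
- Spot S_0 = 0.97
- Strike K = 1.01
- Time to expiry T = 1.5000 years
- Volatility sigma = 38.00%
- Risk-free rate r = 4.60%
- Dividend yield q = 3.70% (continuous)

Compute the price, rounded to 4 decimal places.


d1 = (ln(S/K) + (r - q + 0.5*sigma^2) * T) / (sigma * sqrt(T)) = 0.17488167
d2 = d1 - sigma * sqrt(T) = -0.29052138
exp(-rT) = 0.93332668; exp(-qT) = 0.94601202
C = S_0 * exp(-qT) * N(d1) - K * exp(-rT) * N(d2)
N(d1) = 0.56941369; N(d2) = 0.38570870
C = 0.9700 * 0.94601202 * 0.56941369 - 1.0100 * 0.93332668 * 0.38570870 = 0.1589

Answer: Price = 0.1589


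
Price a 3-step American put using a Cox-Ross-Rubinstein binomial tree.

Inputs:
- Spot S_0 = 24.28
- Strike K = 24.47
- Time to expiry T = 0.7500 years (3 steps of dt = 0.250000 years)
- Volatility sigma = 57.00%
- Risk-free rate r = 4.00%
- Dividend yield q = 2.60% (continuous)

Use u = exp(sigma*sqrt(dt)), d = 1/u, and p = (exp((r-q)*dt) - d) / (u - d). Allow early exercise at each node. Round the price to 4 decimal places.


Answer: Price = V(0,0) = 5.0301

Derivation:
dt = T/N = 0.250000
u = exp(sigma*sqrt(dt)) = 1.329762; d = 1/u = 0.752014
p = (exp((r-q)*dt) - d) / (u - d) = 0.435297
Discount per step: exp(-r*dt) = 0.990050
Stock lattice S(k, i) with i counting down-moves:
  k=0: S(0,0) = 24.2800
  k=1: S(1,0) = 32.2866; S(1,1) = 18.2589
  k=2: S(2,0) = 42.9335; S(2,1) = 24.2800; S(2,2) = 13.7310
  k=3: S(3,0) = 57.0914; S(3,1) = 32.2866; S(3,2) = 18.2589; S(3,3) = 10.3259
Terminal payoffs V(N, i) = max(K - S_T, 0):
  V(3,0) = 0.000000; V(3,1) = 0.000000; V(3,2) = 6.211094; V(3,3) = 14.144124
Backward induction: V(k, i) = exp(-r*dt) * [p * V(k+1, i) + (1-p) * V(k+1, i+1)]; then take max(V_cont, immediate exercise) for American.
  V(2,0) = exp(-r*dt) * [p*0.000000 + (1-p)*0.000000] = 0.000000; exercise = 0.000000; V(2,0) = max -> 0.000000
  V(2,1) = exp(-r*dt) * [p*0.000000 + (1-p)*6.211094] = 3.472524; exercise = 0.190000; V(2,1) = max -> 3.472524
  V(2,2) = exp(-r*dt) * [p*6.211094 + (1-p)*14.144124] = 10.584524; exercise = 10.739042; V(2,2) = max -> 10.739042
  V(1,0) = exp(-r*dt) * [p*0.000000 + (1-p)*3.472524] = 1.941433; exercise = 0.000000; V(1,0) = max -> 1.941433
  V(1,1) = exp(-r*dt) * [p*3.472524 + (1-p)*10.739042] = 7.500567; exercise = 6.211094; V(1,1) = max -> 7.500567
  V(0,0) = exp(-r*dt) * [p*1.941433 + (1-p)*7.500567] = 5.030139; exercise = 0.190000; V(0,0) = max -> 5.030139


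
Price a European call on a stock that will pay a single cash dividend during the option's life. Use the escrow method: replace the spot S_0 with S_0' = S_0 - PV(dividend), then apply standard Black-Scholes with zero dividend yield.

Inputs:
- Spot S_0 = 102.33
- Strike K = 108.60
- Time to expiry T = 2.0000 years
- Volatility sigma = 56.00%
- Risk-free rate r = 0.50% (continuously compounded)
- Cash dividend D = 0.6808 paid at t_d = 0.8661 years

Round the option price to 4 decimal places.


Answer: Price = 29.3429

Derivation:
PV(D) = D * exp(-r * t_d) = 0.6808 * 0.99567886 = 0.67785817
S_0' = S_0 - PV(D) = 102.3300 - 0.67785817 = 101.65214183
d1 = (ln(S_0'/K) + (r + sigma^2/2)*T) / (sigma*sqrt(T)) = 0.32512417
d2 = d1 - sigma*sqrt(T) = -0.46683543
exp(-rT) = 0.99004983
N(d1) = 0.62745645; N(d2) = 0.32030881
C = S_0' * N(d1) - K * exp(-rT) * N(d2) = 101.65214183 * 0.62745645 - 108.6000 * 0.99004983 * 0.32030881 = 29.3429


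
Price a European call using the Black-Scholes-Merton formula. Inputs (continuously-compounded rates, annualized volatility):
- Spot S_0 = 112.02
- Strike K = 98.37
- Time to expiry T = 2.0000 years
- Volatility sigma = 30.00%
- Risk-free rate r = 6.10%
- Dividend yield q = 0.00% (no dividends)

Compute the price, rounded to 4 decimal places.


Answer: Price = 32.0011

Derivation:
d1 = (ln(S/K) + (r - q + 0.5*sigma^2) * T) / (sigma * sqrt(T)) = 0.80596396
d2 = d1 - sigma * sqrt(T) = 0.38169989
exp(-rT) = 0.88514837; exp(-qT) = 1.00000000
C = S_0 * exp(-qT) * N(d1) - K * exp(-rT) * N(d2)
N(d1) = 0.78986818; N(d2) = 0.64865801
C = 112.0200 * 1.00000000 * 0.78986818 - 98.3700 * 0.88514837 * 0.64865801 = 32.0011


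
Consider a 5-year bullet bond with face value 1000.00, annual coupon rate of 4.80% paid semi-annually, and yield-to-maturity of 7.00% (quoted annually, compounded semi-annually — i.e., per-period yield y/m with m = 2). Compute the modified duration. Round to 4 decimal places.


Answer: Modified duration = 4.3233

Derivation:
Coupon per period c = face * coupon_rate / m = 24.000000
Periods per year m = 2; per-period yield y/m = 0.035000
Number of cashflows N = 10
Cashflows (t years, CF_t, discount factor 1/(1+y/m)^(m*t), PV):
  t = 0.5000: CF_t = 24.000000, DF = 0.966184, PV = 23.188406
  t = 1.0000: CF_t = 24.000000, DF = 0.933511, PV = 22.404257
  t = 1.5000: CF_t = 24.000000, DF = 0.901943, PV = 21.646625
  t = 2.0000: CF_t = 24.000000, DF = 0.871442, PV = 20.914613
  t = 2.5000: CF_t = 24.000000, DF = 0.841973, PV = 20.207356
  t = 3.0000: CF_t = 24.000000, DF = 0.813501, PV = 19.524015
  t = 3.5000: CF_t = 24.000000, DF = 0.785991, PV = 18.863783
  t = 4.0000: CF_t = 24.000000, DF = 0.759412, PV = 18.225877
  t = 4.5000: CF_t = 24.000000, DF = 0.733731, PV = 17.609543
  t = 5.0000: CF_t = 1024.000000, DF = 0.708919, PV = 725.932865
Price P = sum_t PV_t = 908.517341
First compute Macaulay numerator sum_t t * PV_t:
  t * PV_t at t = 0.5000: 11.594203
  t * PV_t at t = 1.0000: 22.404257
  t * PV_t at t = 1.5000: 32.469937
  t * PV_t at t = 2.0000: 41.829227
  t * PV_t at t = 2.5000: 50.518390
  t * PV_t at t = 3.0000: 58.572046
  t * PV_t at t = 3.5000: 66.023241
  t * PV_t at t = 4.0000: 72.903509
  t * PV_t at t = 4.5000: 79.242945
  t * PV_t at t = 5.0000: 3629.664326
Macaulay duration D = 4065.222082 / 908.517341 = 4.474567
Modified duration = D / (1 + y/m) = 4.474567 / (1 + 0.035000) = 4.323254


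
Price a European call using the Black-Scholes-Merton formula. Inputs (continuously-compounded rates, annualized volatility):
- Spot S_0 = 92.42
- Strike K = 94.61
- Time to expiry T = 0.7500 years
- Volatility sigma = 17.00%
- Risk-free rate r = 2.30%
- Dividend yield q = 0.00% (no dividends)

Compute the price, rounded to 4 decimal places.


d1 = (ln(S/K) + (r - q + 0.5*sigma^2) * T) / (sigma * sqrt(T)) = 0.03170486
d2 = d1 - sigma * sqrt(T) = -0.11551946
exp(-rT) = 0.98289793; exp(-qT) = 1.00000000
C = S_0 * exp(-qT) * N(d1) - K * exp(-rT) * N(d2)
N(d1) = 0.51264629; N(d2) = 0.45401670
C = 92.4200 * 1.00000000 * 0.51264629 - 94.6100 * 0.98289793 * 0.45401670 = 5.1589

Answer: Price = 5.1589


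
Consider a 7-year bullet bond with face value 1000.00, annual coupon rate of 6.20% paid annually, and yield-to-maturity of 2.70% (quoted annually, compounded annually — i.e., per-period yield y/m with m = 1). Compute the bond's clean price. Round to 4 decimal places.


Answer: Price = 1220.5467

Derivation:
Coupon per period c = face * coupon_rate / m = 62.000000
Periods per year m = 1; per-period yield y/m = 0.027000
Number of cashflows N = 7
Cashflows (t years, CF_t, discount factor 1/(1+y/m)^(m*t), PV):
  t = 1.0000: CF_t = 62.000000, DF = 0.973710, PV = 60.370010
  t = 2.0000: CF_t = 62.000000, DF = 0.948111, PV = 58.782872
  t = 3.0000: CF_t = 62.000000, DF = 0.923185, PV = 57.237461
  t = 4.0000: CF_t = 62.000000, DF = 0.898914, PV = 55.732678
  t = 5.0000: CF_t = 62.000000, DF = 0.875282, PV = 54.267457
  t = 6.0000: CF_t = 62.000000, DF = 0.852270, PV = 52.840757
  t = 7.0000: CF_t = 1062.000000, DF = 0.829864, PV = 881.315507
Price P = sum_t PV_t = 1220.546742


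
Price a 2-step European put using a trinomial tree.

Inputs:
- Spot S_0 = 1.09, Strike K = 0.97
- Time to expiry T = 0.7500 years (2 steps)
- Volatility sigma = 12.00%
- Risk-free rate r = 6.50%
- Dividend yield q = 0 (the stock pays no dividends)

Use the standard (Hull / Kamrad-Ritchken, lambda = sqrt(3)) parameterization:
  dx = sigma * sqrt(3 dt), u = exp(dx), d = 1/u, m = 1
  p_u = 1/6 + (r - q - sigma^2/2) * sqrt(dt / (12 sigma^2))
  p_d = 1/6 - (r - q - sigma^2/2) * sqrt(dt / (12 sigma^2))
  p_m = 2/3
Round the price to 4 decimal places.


Answer: Price = V(0,0) = 0.0019

Derivation:
dt = T/N = 0.375000; dx = sigma*sqrt(3*dt) = 0.127279
u = exp(dx) = 1.135734; d = 1/u = 0.880488
p_u = 0.251814, p_m = 0.666667, p_d = 0.081519
Discount per step: exp(-r*dt) = 0.975920
Stock lattice S(k, j) with j the centered position index:
  k=0: S(0,+0) = 1.0900
  k=1: S(1,-1) = 0.9597; S(1,+0) = 1.0900; S(1,+1) = 1.2380
  k=2: S(2,-2) = 0.8450; S(2,-1) = 0.9597; S(2,+0) = 1.0900; S(2,+1) = 1.2380; S(2,+2) = 1.4060
Terminal payoffs V(N, j) = max(K - S_T, 0):
  V(2,-2) = 0.124968; V(2,-1) = 0.010268; V(2,+0) = 0.000000; V(2,+1) = 0.000000; V(2,+2) = 0.000000
Backward induction: V(k, j) = exp(-r*dt) * [p_u * V(k+1, j+1) + p_m * V(k+1, j) + p_d * V(k+1, j-1)]
  V(1,-1) = exp(-r*dt) * [p_u*0.000000 + p_m*0.010268 + p_d*0.124968] = 0.016623
  V(1,+0) = exp(-r*dt) * [p_u*0.000000 + p_m*0.000000 + p_d*0.010268] = 0.000817
  V(1,+1) = exp(-r*dt) * [p_u*0.000000 + p_m*0.000000 + p_d*0.000000] = 0.000000
  V(0,+0) = exp(-r*dt) * [p_u*0.000000 + p_m*0.000817 + p_d*0.016623] = 0.001854


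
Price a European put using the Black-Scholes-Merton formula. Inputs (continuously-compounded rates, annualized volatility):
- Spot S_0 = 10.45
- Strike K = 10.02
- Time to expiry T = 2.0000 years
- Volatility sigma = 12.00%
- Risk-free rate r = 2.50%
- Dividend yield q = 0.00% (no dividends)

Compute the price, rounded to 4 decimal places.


d1 = (ln(S/K) + (r - q + 0.5*sigma^2) * T) / (sigma * sqrt(T)) = 0.62707928
d2 = d1 - sigma * sqrt(T) = 0.45737365
exp(-rT) = 0.95122942; exp(-qT) = 1.00000000
P = K * exp(-rT) * N(-d2) - S_0 * exp(-qT) * N(-d1)
N(-d1) = 0.26530363; N(-d2) = 0.32370125
P = 10.0200 * 0.95122942 * 0.32370125 - 10.4500 * 1.00000000 * 0.26530363 = 0.3129

Answer: Price = 0.3129


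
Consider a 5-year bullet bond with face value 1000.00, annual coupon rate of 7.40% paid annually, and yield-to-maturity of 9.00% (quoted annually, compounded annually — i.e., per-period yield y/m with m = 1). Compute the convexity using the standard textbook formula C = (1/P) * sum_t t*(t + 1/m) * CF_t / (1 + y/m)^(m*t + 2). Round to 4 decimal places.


Answer: Convexity = 20.8089

Derivation:
Coupon per period c = face * coupon_rate / m = 74.000000
Periods per year m = 1; per-period yield y/m = 0.090000
Number of cashflows N = 5
Cashflows (t years, CF_t, discount factor 1/(1+y/m)^(m*t), PV):
  t = 1.0000: CF_t = 74.000000, DF = 0.917431, PV = 67.889908
  t = 2.0000: CF_t = 74.000000, DF = 0.841680, PV = 62.284320
  t = 3.0000: CF_t = 74.000000, DF = 0.772183, PV = 57.141578
  t = 4.0000: CF_t = 74.000000, DF = 0.708425, PV = 52.423466
  t = 5.0000: CF_t = 1074.000000, DF = 0.649931, PV = 698.026309
Price P = sum_t PV_t = 937.765580
Convexity numerator sum_t t*(t + 1/m) * CF_t / (1+y/m)^(m*t + 2):
  t = 1.0000: term = 114.283155
  t = 2.0000: term = 314.540794
  t = 3.0000: term = 577.139071
  t = 4.0000: term = 882.475644
  t = 5.0000: term = 17625.443369
Convexity = (1/P) * sum = 19513.882032 / 937.765580 = 20.808913


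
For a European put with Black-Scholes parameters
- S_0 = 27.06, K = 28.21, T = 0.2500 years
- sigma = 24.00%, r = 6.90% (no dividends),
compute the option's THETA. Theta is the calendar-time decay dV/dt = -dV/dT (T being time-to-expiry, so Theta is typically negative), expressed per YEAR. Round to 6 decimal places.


Answer: Theta = -1.409397

Derivation:
d1 = -0.1430825189; d2 = -0.2630825189
phi(d1) = 0.3948794159; exp(-qT) = 1.0000000000; exp(-rT) = 0.9828979294
Theta = -S*exp(-qT)*phi(d1)*sigma/(2*sqrt(T)) + r*K*exp(-rT)*N(-d2) - q*S*exp(-qT)*N(-d1)
N(-d1) = 0.5568874946; N(-d2) = 0.6037565113; sqrt(T) = 0.5000000000
Term 1 = -27.0600 * 1.0000000000 * 0.3948794159 * 0.2400 / (2 * 0.5000000000) = -2.5645048786
Term 2 = 0.0690 * 28.2100 * 0.9828979294 * 0.6037565113 = 1.1551075555
Term 3 = 0 (no dividend yield, q = 0)
Theta = -2.5645048786 + (1.1551075555) + (0.0000000000) = -1.409397


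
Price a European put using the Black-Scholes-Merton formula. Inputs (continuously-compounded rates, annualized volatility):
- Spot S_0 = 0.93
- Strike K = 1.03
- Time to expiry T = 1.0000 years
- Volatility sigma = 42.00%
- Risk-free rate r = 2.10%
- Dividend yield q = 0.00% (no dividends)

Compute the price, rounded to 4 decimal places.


d1 = (ln(S/K) + (r - q + 0.5*sigma^2) * T) / (sigma * sqrt(T)) = 0.01683454
d2 = d1 - sigma * sqrt(T) = -0.40316546
exp(-rT) = 0.97921896; exp(-qT) = 1.00000000
P = K * exp(-rT) * N(-d2) - S_0 * exp(-qT) * N(-d1)
N(-d1) = 0.49328431; N(-d2) = 0.65658675
P = 1.0300 * 0.97921896 * 0.65658675 - 0.9300 * 1.00000000 * 0.49328431 = 0.2035

Answer: Price = 0.2035


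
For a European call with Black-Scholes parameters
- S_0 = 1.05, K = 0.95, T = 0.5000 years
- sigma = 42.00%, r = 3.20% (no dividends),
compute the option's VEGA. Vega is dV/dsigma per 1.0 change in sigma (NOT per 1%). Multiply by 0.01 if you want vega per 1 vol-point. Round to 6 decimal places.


d1 = 0.5393657609; d2 = 0.2423809128
phi(d1) = 0.3449360487; exp(-qT) = 1.0000000000; exp(-rT) = 0.9841273201
Vega = S * exp(-qT) * phi(d1) * sqrt(T) = 1.0500 * 1.0000000000 * 0.3449360487 * 0.7071067812 = 0.256102

Answer: Vega = 0.256102


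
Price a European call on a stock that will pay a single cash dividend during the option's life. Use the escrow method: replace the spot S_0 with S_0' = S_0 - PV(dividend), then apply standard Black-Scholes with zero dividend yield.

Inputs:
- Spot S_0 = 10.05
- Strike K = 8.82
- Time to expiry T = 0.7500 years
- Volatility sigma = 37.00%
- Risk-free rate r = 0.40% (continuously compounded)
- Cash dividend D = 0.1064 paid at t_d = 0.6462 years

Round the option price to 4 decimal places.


Answer: Price = 1.8535

Derivation:
PV(D) = D * exp(-r * t_d) = 0.1064 * 0.99741854 = 0.10612533
S_0' = S_0 - PV(D) = 10.0500 - 0.10612533 = 9.94387467
d1 = (ln(S_0'/K) + (r + sigma^2/2)*T) / (sigma*sqrt(T)) = 0.54387138
d2 = d1 - sigma*sqrt(T) = 0.22344198
exp(-rT) = 0.99700450
N(d1) = 0.70673501; N(d2) = 0.58840423
C = S_0' * N(d1) - K * exp(-rT) * N(d2) = 9.94387467 * 0.70673501 - 8.8200 * 0.99700450 * 0.58840423 = 1.8535


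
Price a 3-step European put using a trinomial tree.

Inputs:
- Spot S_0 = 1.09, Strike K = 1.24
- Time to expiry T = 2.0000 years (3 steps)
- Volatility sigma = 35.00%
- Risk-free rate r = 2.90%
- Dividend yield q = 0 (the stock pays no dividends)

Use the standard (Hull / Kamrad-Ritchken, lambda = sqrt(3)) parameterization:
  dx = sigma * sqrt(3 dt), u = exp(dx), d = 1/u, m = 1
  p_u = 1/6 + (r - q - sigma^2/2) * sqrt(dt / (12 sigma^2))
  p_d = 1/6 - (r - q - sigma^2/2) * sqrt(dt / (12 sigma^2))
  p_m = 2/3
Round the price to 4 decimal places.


Answer: Price = V(0,0) = 0.2644

Derivation:
dt = T/N = 0.666667; dx = sigma*sqrt(3*dt) = 0.494975
u = exp(dx) = 1.640457; d = 1/u = 0.609586
p_u = 0.144948, p_m = 0.666667, p_d = 0.188385
Discount per step: exp(-r*dt) = 0.980852
Stock lattice S(k, j) with j the centered position index:
  k=0: S(0,+0) = 1.0900
  k=1: S(1,-1) = 0.6644; S(1,+0) = 1.0900; S(1,+1) = 1.7881
  k=2: S(2,-2) = 0.4050; S(2,-1) = 0.6644; S(2,+0) = 1.0900; S(2,+1) = 1.7881; S(2,+2) = 2.9333
  k=3: S(3,-3) = 0.2469; S(3,-2) = 0.4050; S(3,-1) = 0.6644; S(3,+0) = 1.0900; S(3,+1) = 1.7881; S(3,+2) = 2.9333; S(3,+3) = 4.8119
Terminal payoffs V(N, j) = max(K - S_T, 0):
  V(3,-3) = 0.993094; V(3,-2) = 0.834961; V(3,-1) = 0.575551; V(3,+0) = 0.150000; V(3,+1) = 0.000000; V(3,+2) = 0.000000; V(3,+3) = 0.000000
Backward induction: V(k, j) = exp(-r*dt) * [p_u * V(k+1, j+1) + p_m * V(k+1, j) + p_d * V(k+1, j-1)]
  V(2,-2) = exp(-r*dt) * [p_u*0.575551 + p_m*0.834961 + p_d*0.993094] = 0.811312
  V(2,-1) = exp(-r*dt) * [p_u*0.150000 + p_m*0.575551 + p_d*0.834961] = 0.551962
  V(2,+0) = exp(-r*dt) * [p_u*0.000000 + p_m*0.150000 + p_d*0.575551] = 0.204434
  V(2,+1) = exp(-r*dt) * [p_u*0.000000 + p_m*0.000000 + p_d*0.150000] = 0.027717
  V(2,+2) = exp(-r*dt) * [p_u*0.000000 + p_m*0.000000 + p_d*0.000000] = 0.000000
  V(1,-1) = exp(-r*dt) * [p_u*0.204434 + p_m*0.551962 + p_d*0.811312] = 0.539906
  V(1,+0) = exp(-r*dt) * [p_u*0.027717 + p_m*0.204434 + p_d*0.551962] = 0.239611
  V(1,+1) = exp(-r*dt) * [p_u*0.000000 + p_m*0.027717 + p_d*0.204434] = 0.055899
  V(0,+0) = exp(-r*dt) * [p_u*0.055899 + p_m*0.239611 + p_d*0.539906] = 0.264392
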